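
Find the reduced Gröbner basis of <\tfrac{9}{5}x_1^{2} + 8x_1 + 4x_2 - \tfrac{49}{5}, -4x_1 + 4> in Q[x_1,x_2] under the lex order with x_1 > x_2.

G = {x_1 - 1, x_2}

f_1 = \tfrac{9}{5}x_1^{2} + 8x_1 + 4x_2 - \tfrac{49}{5}, LT = x_1^{2}.
f_2 = -4x_1 + 4, LT = x_1.

S(f_1,f_2): lcm = x_1^{2}. S = \tfrac{49}{9}x_1 + \tfrac{20}{9}x_2 - \tfrac{49}{9}.
  leading term x_1: subtract (-\tfrac{49}{36})·f_2 from \tfrac{49}{9}x_1 + \tfrac{20}{9}x_2 - \tfrac{49}{9} → \tfrac{20}{9}x_2
  leading term x_2: no divisor's leading term divides it; move \tfrac{20}{9}x_2 to the remainder.
  remainder \tfrac{20}{9}x_2 ≠ 0; add g_3 = \tfrac{20}{9}x_2 to the basis.

The other S-polynomials (S(f_1,g_3), S(f_2,g_3)) all reduce to 0 modulo the current basis, so we have a Gröbner basis.
Inter-reduce: drop elements whose leading term is divisible by another's, tail-reduce, and make monic.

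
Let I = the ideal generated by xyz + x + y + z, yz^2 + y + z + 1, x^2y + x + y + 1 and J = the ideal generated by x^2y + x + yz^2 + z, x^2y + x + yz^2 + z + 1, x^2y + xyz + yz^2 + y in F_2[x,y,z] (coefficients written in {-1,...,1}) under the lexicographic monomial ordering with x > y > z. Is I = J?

Two ideals are equal iff their reduced Gröbner bases coincide (the reduced basis is unique for a fixed ordering).
Buchberger on the first generating set:
f_1 = xyz + x + y + z, LT = xyz.
f_2 = yz^2 + y + z + 1, LT = yz^2.
f_3 = x^2y + x + y + 1, LT = x^2y.

S(f_1,f_2): lcm = xyz^2. S = xy + x + yz + z^2.
  reduce S modulo (f_1, f_2, f_3):
  remainder xy + x + yz + z^2 ≠ 0; add g_4 = xy + x + yz + z^2 to the basis.

S(f_1,f_3): lcm = x^2yz. S = x^2 + xy + yz + z.
  reduce S modulo (f_1, f_2, f_3, g_4):
  remainder x^2 + x + z^2 + z ≠ 0; add g_5 = x^2 + x + z^2 + z to the basis.

S(f_2,f_3): lcm = x^2yz^2. S = x^2y + x^2z + x^2 + xz^2 + yz^2 + z^2.
  reduce S modulo (f_1, f_2, f_3, g_4, g_5):
  remainder xz^2 + xz + z^3 + z^2 ≠ 0; add g_6 = xz^2 + xz + z^3 + z^2 to the basis.

S(f_1,g_4): lcm = xyz. S = xz + x + yz^2 + y + z^3 + z.
  reduce S modulo (f_1, f_2, f_3, g_4, g_5, g_6):
  remainder xz + x + z^3 + 1 ≠ 0; add g_7 = xz + x + z^3 + 1 to the basis.

S(f_2,g_4): lcm = xyz^2. S = xy + xz^2 + xz + x + yz^3 + z^4.
  reduce S modulo (f_1, f_2, f_3, g_4, g_5, g_6, g_7):
  remainder z^4 + z^3 + z^2 + z ≠ 0; add g_8 = z^4 + z^3 + z^2 + z to the basis.

S(f_1,g_5): lcm = x^2yz. S = x^2 + xyz + xy + xz + yz^3 + yz^2.
  reduce S modulo (f_1, f_2, f_3, g_4, g_5, g_6, g_7, g_8):
  remainder z^3 + z^2 ≠ 0; add g_9 = z^3 + z^2 to the basis.

S(f_3,g_5): lcm = x^2y. S = xy + x + yz^2 + yz + y + 1.
  reduce S modulo (f_1, f_2, f_3, g_4, g_5, g_6, g_7, g_8, g_9):
  remainder z^2 + z ≠ 0; add g_10 = z^2 + z to the basis.

S(f_1,g_9): lcm = xyz^3. S = xyz^2 + xz^2 + yz^2 + z^3.
  reduce S modulo (f_1, f_2, f_3, g_4, g_5, g_6, g_7, g_8, g_9, g_10):
  remainder yz + y + z + 1 ≠ 0; add g_11 = yz + y + z + 1 to the basis.

The other S-polynomials (S(f_3,g_4), S(f_2,g_5), S(g_4,g_5), S(f_1,g_6), S(f_2,g_6), S(f_3,g_6), S(g_4,g_6), S(g_5,g_6), S(f_1,g_7), S(f_2,g_7), S(f_3,g_7), S(g_4,g_7), S(g_5,g_7), S(g_6,g_7), S(f_1,g_8), S(f_2,g_8), S(f_3,g_8), S(g_4,g_8), S(g_5,g_8), S(g_6,g_8), S(g_7,g_8), S(f_2,g_9), S(f_3,g_9), S(g_4,g_9), S(g_5,g_9), S(g_6,g_9), S(g_7,g_9), S(g_8,g_9), S(f_1,g_10), S(f_2,g_10), S(f_3,g_10), S(g_4,g_10), S(g_5,g_10), S(g_6,g_10), S(g_7,g_10), S(g_8,g_10), S(g_9,g_10), S(f_1,g_11), S(f_2,g_11), S(f_3,g_11), S(g_4,g_11), S(g_5,g_11), S(g_6,g_11), S(g_7,g_11), S(g_8,g_11), S(g_9,g_11), S(g_10,g_11)) all reduce to 0 modulo the current basis, so we have a Gröbner basis.
Inter-reduce: drop elements whose leading term is divisible by another's, tail-reduce, and make monic.
Reduced Gröbner basis: {x^2 + x, xy + x + y + 1, xz + x + z + 1, yz + y + z + 1, z^2 + z}.

Buchberger on the second generating set:
h_1 = x^2y + x + yz^2 + z, LT = x^2y.
h_2 = x^2y + x + yz^2 + z + 1, LT = x^2y.
h_3 = x^2y + xyz + yz^2 + y, LT = x^2y.

S(h_1,h_2): lcm = x^2y. S = 1.
  reduce S modulo (h_1, h_2, h_3):
  remainder 1 ≠ 0; add k_4 = 1 to the basis.

The other S-polynomials (S(h_1,h_3), S(h_2,h_3), S(h_1,k_4), S(h_2,k_4), S(h_3,k_4)) all reduce to 0 modulo the current basis, so we have a Gröbner basis.
Inter-reduce: drop elements whose leading term is divisible by another's, tail-reduce, and make monic.
Reduced Gröbner basis: {1}.

These differ, so the ideals are not equal.
The choice of monomial ordering does not affect the verdict — as long as both bases are computed under the same ordering, their equality decides ideal equality.

No, the ideals differ.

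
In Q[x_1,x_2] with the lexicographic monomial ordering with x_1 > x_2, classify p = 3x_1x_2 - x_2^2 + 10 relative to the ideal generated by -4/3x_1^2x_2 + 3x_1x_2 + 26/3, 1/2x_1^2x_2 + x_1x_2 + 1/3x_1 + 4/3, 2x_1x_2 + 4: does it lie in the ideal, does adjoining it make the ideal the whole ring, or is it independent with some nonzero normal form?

First compute the reduced Gröbner basis of I by Buchberger's algorithm.
f_1 = -4/3x_1^2x_2 + 3x_1x_2 + 26/3, LT = x_1^2x_2.
f_2 = 1/2x_1^2x_2 + x_1x_2 + 1/3x_1 + 4/3, LT = x_1^2x_2.
f_3 = 2x_1x_2 + 4, LT = x_1x_2.

S(f_1,f_2): lcm = x_1^2x_2. S = -17/4x_1x_2 - 2/3x_1 - 55/6.
  leading term x_1x_2: subtract (-17/8)·f_3 from -17/4x_1x_2 - 2/3x_1 - 55/6 → -2/3x_1 - 2/3
  leading term x_1: no divisor's leading term divides it; move -2/3x_1 to the remainder.
  leading term 1: no divisor's leading term divides it; move -2/3 to the remainder.
  remainder -2/3x_1 - 2/3 ≠ 0; add h_4 = -2/3x_1 - 2/3 to the basis.

S(f_3,h_4): lcm = x_1x_2. S = -x_2 + 2.
  leading term x_2: no divisor's leading term divides it; move -x_2 to the remainder.
  leading term 1: no divisor's leading term divides it; move 2 to the remainder.
  remainder -x_2 + 2 ≠ 0; add h_5 = -x_2 + 2 to the basis.

The other S-polynomials (S(f_1,f_3), S(f_2,f_3), S(f_1,h_4), S(f_2,h_4), S(f_1,h_5), S(f_2,h_5), S(f_3,h_5), S(h_4,h_5)) all reduce to 0 modulo the current basis, so we have a Gröbner basis.
Inter-reduce: drop elements whose leading term is divisible by another's, tail-reduce, and make monic.
Reduced Gröbner basis: {x_1 + 1, x_2 - 2}.
Label its elements g_1 = x_1 + 1, g_2 = x_2 - 2.

Reduce p = 3x_1x_2 - x_2^2 + 10 modulo G:
  leading term x_1x_2: subtract (3x_2)·g_1 from 3x_1x_2 - x_2^2 + 10 → -x_2^2 - 3x_2 + 10
  leading term x_2^2: subtract (-x_2)·g_2 from -x_2^2 - 3x_2 + 10 → -5x_2 + 10
  leading term x_2: subtract (-5)·g_2 from -5x_2 + 10 → 0
  normal form = 0.
Since the normal form is 0, p ∈ I.

The remainder on division by a Gröbner basis is unique — it is the normal form.

3x_1x_2 - x_2^2 + 10 lies in I (it reduces to 0).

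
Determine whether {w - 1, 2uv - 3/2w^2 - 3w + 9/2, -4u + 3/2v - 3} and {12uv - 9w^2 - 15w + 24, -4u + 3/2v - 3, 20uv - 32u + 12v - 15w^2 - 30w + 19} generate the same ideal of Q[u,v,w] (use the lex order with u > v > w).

Equality of ideals is decidable: compute both reduced Gröbner bases (unique for the ordering) and check whether they agree.
Buchberger on the first generating set:
f_1 = w - 1, LT = w.
f_2 = 2uv - 3/2w^2 - 3w + 9/2, LT = uv.
f_3 = -4u + 3/2v - 3, LT = u.

S(f_1,f_2): leading monomials are coprime, so the S-polynomial reduces to 0 (Buchberger's first criterion).
S(f_1,f_3): leading monomials are coprime, so the S-polynomial reduces to 0 (Buchberger's first criterion).
S(f_2,f_3): lcm = uv. S = 3/8v^2 - 3/4v - 3/4w^2 - 3/2w + 9/4.
  leading term v^2: no divisor's leading term divides it; move 3/8v^2 to the remainder.
  leading term v: no divisor's leading term divides it; move -3/4v to the remainder.
  leading term w^2: subtract (-3/4w)·f_1 from -3/4w^2 - 3/2w + 9/4 → -9/4w + 9/4
  leading term w: subtract (-9/4)·f_1 from -9/4w + 9/4 → 0
  remainder 3/8v^2 - 3/4v ≠ 0; add g_4 = 3/8v^2 - 3/4v to the basis.

S(f_1,g_4): leading monomials are coprime, so the S-polynomial reduces to 0 (Buchberger's first criterion).
S(f_2,g_4): lcm = uv^2. S = 2uv - 3/4vw^2 - 3/2vw + 9/4v.
  leading term uv: subtract (1)·f_2 from 2uv - 3/4vw^2 - 3/2vw + 9/4v → -3/4vw^2 - 3/2vw + 9/4v + 3/2w^2 + 3w - 9/2
  leading term vw^2: subtract (-3/4vw)·f_1 from -3/4vw^2 - 3/2vw + 9/4v + 3/2w^2 + 3w - 9/2 → -9/4vw + 9/4v + 3/2w^2 + 3w - 9/2
  leading term vw: subtract (-9/4v)·f_1 from -9/4vw + 9/4v + 3/2w^2 + 3w - 9/2 → 3/2w^2 + 3w - 9/2
  leading term w^2: subtract (3/2w)·f_1 from 3/2w^2 + 3w - 9/2 → 9/2w - 9/2
  leading term w: subtract (9/2)·f_1 from 9/2w - 9/2 → 0
  remainder 0.

S(f_3,g_4): leading monomials are coprime, so the S-polynomial reduces to 0 (Buchberger's first criterion).
Every S-polynomial of the final basis reduces to 0, so we have a Gröbner basis.
Inter-reduce: drop elements whose leading term is divisible by another's, tail-reduce, and make monic.
Reduced Gröbner basis: {u - 3/8v + 3/4, v^2 - 2v, w - 1}.

Buchberger on the second generating set:
h_1 = 12uv - 9w^2 - 15w + 24, LT = uv.
h_2 = -4u + 3/2v - 3, LT = u.
h_3 = 20uv - 32u + 12v - 15w^2 - 30w + 19, LT = uv.

S(h_1,h_2): lcm = uv. S = 3/8v^2 - 3/4v - 3/4w^2 - 5/4w + 2.
  leading term v^2: no divisor's leading term divides it; move 3/8v^2 to the remainder.
  leading term v: no divisor's leading term divides it; move -3/4v to the remainder.
  leading term w^2: no divisor's leading term divides it; move -3/4w^2 to the remainder.
  leading term w: no divisor's leading term divides it; move -5/4w to the remainder.
  leading term 1: no divisor's leading term divides it; move 2 to the remainder.
  remainder 3/8v^2 - 3/4v - 3/4w^2 - 5/4w + 2 ≠ 0; add k_4 = 3/8v^2 - 3/4v - 3/4w^2 - 5/4w + 2 to the basis.

S(h_1,h_3): lcm = uv. S = 8/5u - 3/5v + 1/4w + 21/20.
  leading term u: subtract (-2/5)·h_2 from 8/5u - 3/5v + 1/4w + 21/20 → 1/4w - 3/20
  leading term w: no divisor's leading term divides it; move 1/4w to the remainder.
  leading term 1: no divisor's leading term divides it; move -3/20 to the remainder.
  remainder 1/4w - 3/20 ≠ 0; add k_5 = 1/4w - 3/20 to the basis.

S(h_2,h_3): lcm = uv. S = 8/5u - 3/8v^2 + 3/20v + 3/4w^2 + 3/2w - 19/20.
  leading term u: subtract (-2/5)·h_2 from 8/5u - 3/8v^2 + 3/20v + 3/4w^2 + 3/2w - 19/20 → -3/8v^2 + 3/4v + 3/4w^2 + 3/2w - 43/20
  leading term v^2: subtract (-1)·k_4 from -3/8v^2 + 3/4v + 3/4w^2 + 3/2w - 43/20 → 1/4w - 3/20
  leading term w: subtract (1)·k_5 from 1/4w - 3/20 → 0
  remainder 0.

S(h_1,k_4): lcm = uv^2. S = 2uv + 2uw^2 + 10/3uw - 16/3u - 3/4vw^2 - 5/4vw + 2v.
  leading term uv: subtract (1/6)·h_1 from 2uv + 2uw^2 + 10/3uw - 16/3u - 3/4vw^2 - 5/4vw + 2v → 2uw^2 + 10/3uw - 16/3u - 3/4vw^2 - 5/4vw + 2v + 3/2w^2 + 5/2w - 4
  leading term uw^2: subtract (-1/2w^2)·h_2 from 2uw^2 + 10/3uw - 16/3u - 3/4vw^2 - 5/4vw + 2v + 3/2w^2 + 5/2w - 4 → 10/3uw - 16/3u - 5/4vw + 2v + 5/2w - 4
  leading term uw: subtract (-5/6w)·h_2 from 10/3uw - 16/3u - 5/4vw + 2v + 5/2w - 4 → -16/3u + 2v - 4
  leading term u: subtract (4/3)·h_2 from -16/3u + 2v - 4 → 0
  remainder 0.

S(h_2,k_4): leading monomials are coprime, so the S-polynomial reduces to 0 (Buchberger's first criterion).
S(h_3,k_4): lcm = uv^2. S = 2/5uv + 2uw^2 + 10/3uw - 16/3u + 3/5v^2 - 3/4vw^2 - 3/2vw + 19/20v.
  leading term uv: subtract (1/30)·h_1 from 2/5uv + 2uw^2 + 10/3uw - 16/3u + 3/5v^2 - 3/4vw^2 - 3/2vw + 19/20v → 2uw^2 + 10/3uw - 16/3u + 3/5v^2 - 3/4vw^2 - 3/2vw + 19/20v + 3/10w^2 + 1/2w - 4/5
  leading term uw^2: subtract (-1/2w^2)·h_2 from 2uw^2 + 10/3uw - 16/3u + 3/5v^2 - 3/4vw^2 - 3/2vw + 19/20v + 3/10w^2 + 1/2w - 4/5 → 10/3uw - 16/3u + 3/5v^2 - 3/2vw + 19/20v - 6/5w^2 + 1/2w - 4/5
  leading term uw: subtract (-5/6w)·h_2 from 10/3uw - 16/3u + 3/5v^2 - 3/2vw + 19/20v - 6/5w^2 + 1/2w - 4/5 → -16/3u + 3/5v^2 - 1/4vw + 19/20v - 6/5w^2 - 2w - 4/5
  leading term u: subtract (4/3)·h_2 from -16/3u + 3/5v^2 - 1/4vw + 19/20v - 6/5w^2 - 2w - 4/5 → 3/5v^2 - 1/4vw - 21/20v - 6/5w^2 - 2w + 16/5
  leading term v^2: subtract (8/5)·k_4 from 3/5v^2 - 1/4vw - 21/20v - 6/5w^2 - 2w + 16/5 → -1/4vw + 3/20v
  leading term vw: subtract (-v)·k_5 from -1/4vw + 3/20v → 0
  remainder 0.

S(h_1,k_5): leading monomials are coprime, so the S-polynomial reduces to 0 (Buchberger's first criterion).
S(h_2,k_5): leading monomials are coprime, so the S-polynomial reduces to 0 (Buchberger's first criterion).
S(h_3,k_5): leading monomials are coprime, so the S-polynomial reduces to 0 (Buchberger's first criterion).
S(k_4,k_5): leading monomials are coprime, so the S-polynomial reduces to 0 (Buchberger's first criterion).
Every S-polynomial of the final basis reduces to 0, so we have a Gröbner basis.
Inter-reduce: drop elements whose leading term is divisible by another's, tail-reduce, and make monic.
Reduced Gröbner basis: {u - 3/8v + 3/4, v^2 - 2v + 196/75, w - 3/5}.

These differ, so the ideals are not equal.

No, the ideals differ.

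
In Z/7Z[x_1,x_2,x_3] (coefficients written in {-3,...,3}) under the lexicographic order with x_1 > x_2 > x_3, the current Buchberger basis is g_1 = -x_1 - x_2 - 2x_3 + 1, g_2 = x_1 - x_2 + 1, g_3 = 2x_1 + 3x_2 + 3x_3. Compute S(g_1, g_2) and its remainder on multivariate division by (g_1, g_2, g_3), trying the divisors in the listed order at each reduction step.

lcm(LM(g_1), LM(g_2)) = x_1.
S = (lcm/LT(g_1))·g_1 − (lcm/LT(g_2))·g_2 = 2x_2 + 2x_3 - 2.
Reduce S modulo (g_1, g_2, g_3) in that order:
  leading term x_2: no divisor's leading term divides it; move 2x_2 to the remainder.
  leading term x_3: no divisor's leading term divides it; move 2x_3 to the remainder.
  leading term 1: no divisor's leading term divides it; move -2 to the remainder.
The remainder 2x_2 + 2x_3 - 2 is nonzero, so it would be added as the next basis element.

S(g_1, g_2) = 2x_2 + 2x_3 - 2; remainder on division = 2x_2 + 2x_3 - 2.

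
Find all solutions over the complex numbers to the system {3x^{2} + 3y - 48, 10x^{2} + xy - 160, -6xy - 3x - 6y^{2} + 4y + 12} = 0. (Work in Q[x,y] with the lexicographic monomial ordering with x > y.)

{(4, 0)}

Compute a lex Gröbner basis by Buchberger's algorithm.
f_1 = 3x^{2} + 3y - 48, LT = x^{2}.
f_2 = 10x^{2} + xy - 160, LT = x^{2}.
f_3 = -6xy - 3x - 6y^{2} + 4y + 12, LT = xy.

S(f_1,f_2): lcm = x^{2}. S = -\tfrac{1}{10}xy + y.
  leading term xy: subtract (\tfrac{1}{60})·f_3 from -\tfrac{1}{10}xy + y → \tfrac{1}{20}x + \tfrac{1}{10}y^{2} + \tfrac{14}{15}y - \tfrac{1}{5}
  leading term x: no divisor's leading term divides it; move \tfrac{1}{20}x to the remainder.
  leading term y^{2}: no divisor's leading term divides it; move \tfrac{1}{10}y^{2} to the remainder.
  leading term y: no divisor's leading term divides it; move \tfrac{14}{15}y to the remainder.
  leading term 1: no divisor's leading term divides it; move -\tfrac{1}{5} to the remainder.
  remainder \tfrac{1}{20}x + \tfrac{1}{10}y^{2} + \tfrac{14}{15}y - \tfrac{1}{5} ≠ 0; add h_4 = \tfrac{1}{20}x + \tfrac{1}{10}y^{2} + \tfrac{14}{15}y - \tfrac{1}{5} to the basis.

S(f_1,f_3): lcm = x^{2}y. S = -\tfrac{1}{2}x^{2} - xy^{2} + \tfrac{2}{3}xy + 2x + y^{2} - 16y.
  leading term x^{2}: subtract (-\tfrac{1}{6})·f_1 from -\tfrac{1}{2}x^{2} - xy^{2} + \tfrac{2}{3}xy + 2x + y^{2} - 16y → -xy^{2} + \tfrac{2}{3}xy + 2x + y^{2} - \tfrac{31}{2}y - 8
  leading term xy^{2}: subtract (\tfrac{1}{6}y)·f_3 from -xy^{2} + \tfrac{2}{3}xy + 2x + y^{2} - \tfrac{31}{2}y - 8 → \tfrac{7}{6}xy + 2x + y^{3} + \tfrac{1}{3}y^{2} - \tfrac{35}{2}y - 8
  leading term xy: subtract (-\tfrac{7}{36})·f_3 from \tfrac{7}{6}xy + 2x + y^{3} + \tfrac{1}{3}y^{2} - \tfrac{35}{2}y - 8 → \tfrac{17}{12}x + y^{3} - \tfrac{5}{6}y^{2} - \tfrac{301}{18}y - \tfrac{17}{3}
  leading term x: subtract (\tfrac{85}{3})·h_4 from \tfrac{17}{12}x + y^{3} - \tfrac{5}{6}y^{2} - \tfrac{301}{18}y - \tfrac{17}{3} → y^{3} - \tfrac{11}{3}y^{2} - \tfrac{259}{6}y
  leading term y^{3}: no divisor's leading term divides it; move y^{3} to the remainder.
  leading term y^{2}: no divisor's leading term divides it; move -\tfrac{11}{3}y^{2} to the remainder.
  leading term y: no divisor's leading term divides it; move -\tfrac{259}{6}y to the remainder.
  remainder y^{3} - \tfrac{11}{3}y^{2} - \tfrac{259}{6}y ≠ 0; add h_5 = y^{3} - \tfrac{11}{3}y^{2} - \tfrac{259}{6}y to the basis.

S(f_2,f_3): lcm = x^{2}y. S = -\tfrac{1}{2}x^{2} - \tfrac{9}{10}xy^{2} + \tfrac{2}{3}xy + 2x - 16y.
  leading term x^{2}: subtract (-\tfrac{1}{6})·f_1 from -\tfrac{1}{2}x^{2} - \tfrac{9}{10}xy^{2} + \tfrac{2}{3}xy + 2x - 16y → -\tfrac{9}{10}xy^{2} + \tfrac{2}{3}xy + 2x - \tfrac{31}{2}y - 8
  leading term xy^{2}: subtract (\tfrac{3}{20}y)·f_3 from -\tfrac{9}{10}xy^{2} + \tfrac{2}{3}xy + 2x - \tfrac{31}{2}y - 8 → \tfrac{67}{60}xy + 2x + \tfrac{9}{10}y^{3} - \tfrac{3}{5}y^{2} - \tfrac{173}{10}y - 8
  leading term xy: subtract (-\tfrac{67}{360})·f_3 from \tfrac{67}{60}xy + 2x + \tfrac{9}{10}y^{3} - \tfrac{3}{5}y^{2} - \tfrac{173}{10}y - 8 → \tfrac{173}{120}x + \tfrac{9}{10}y^{3} - \tfrac{103}{60}y^{2} - \tfrac{149}{9}y - \tfrac{173}{30}
  leading term x: subtract (\tfrac{173}{6})·h_4 from \tfrac{173}{120}x + \tfrac{9}{10}y^{3} - \tfrac{103}{60}y^{2} - \tfrac{149}{9}y - \tfrac{173}{30} → \tfrac{9}{10}y^{3} - \tfrac{23}{5}y^{2} - \tfrac{652}{15}y
  leading term y^{3}: subtract (\tfrac{9}{10})·h_5 from \tfrac{9}{10}y^{3} - \tfrac{23}{5}y^{2} - \tfrac{652}{15}y → -\tfrac{13}{10}y^{2} - \tfrac{277}{60}y
  leading term y^{2}: no divisor's leading term divides it; move -\tfrac{13}{10}y^{2} to the remainder.
  leading term y: no divisor's leading term divides it; move -\tfrac{277}{60}y to the remainder.
  remainder -\tfrac{13}{10}y^{2} - \tfrac{277}{60}y ≠ 0; add h_6 = -\tfrac{13}{10}y^{2} - \tfrac{277}{60}y to the basis.

S(f_1,h_4): lcm = x^{2}. S = -2xy^{2} - \tfrac{56}{3}xy + 4x + y - 16.
  leading term xy^{2}: subtract (\tfrac{1}{3}y)·f_3 from -2xy^{2} - \tfrac{56}{3}xy + 4x + y - 16 → -\tfrac{53}{3}xy + 4x + 2y^{3} - \tfrac{4}{3}y^{2} - 3y - 16
  leading term xy: subtract (\tfrac{53}{18})·f_3 from -\tfrac{53}{3}xy + 4x + 2y^{3} - \tfrac{4}{3}y^{2} - 3y - 16 → \tfrac{77}{6}x + 2y^{3} + \tfrac{49}{3}y^{2} - \tfrac{133}{9}y - \tfrac{154}{3}
  leading term x: subtract (\tfrac{770}{3})·h_4 from \tfrac{77}{6}x + 2y^{3} + \tfrac{49}{3}y^{2} - \tfrac{133}{9}y - \tfrac{154}{3} → 2y^{3} - \tfrac{28}{3}y^{2} - \tfrac{763}{3}y
  leading term y^{3}: subtract (2)·h_5 from 2y^{3} - \tfrac{28}{3}y^{2} - \tfrac{763}{3}y → -2y^{2} - 168y
  leading term y^{2}: subtract (\tfrac{20}{13})·h_6 from -2y^{2} - 168y → -\tfrac{6275}{39}y
  leading term y: no divisor's leading term divides it; move -\tfrac{6275}{39}y to the remainder.
  remainder -\tfrac{6275}{39}y ≠ 0; add h_7 = -\tfrac{6275}{39}y to the basis.

The other S-polynomials (S(f_2,h_4), S(f_3,h_4), S(f_1,h_5), S(f_2,h_5), S(f_3,h_5), S(h_4,h_5), S(f_1,h_6), S(f_2,h_6), S(f_3,h_6), S(h_4,h_6), S(h_5,h_6), S(f_1,h_7), S(f_2,h_7), S(f_3,h_7), S(h_4,h_7), S(h_5,h_7), S(h_6,h_7)) all reduce to 0 modulo the current basis, so we have a Gröbner basis.
Inter-reduce: drop elements whose leading term is divisible by another's, tail-reduce, and make monic.
Reduced Gröbner basis: {x - 4, y}.

Since the basis is lex-ordered, y is univariate in y. Its roots are {0}. Back-substituting each root into the other basis elements fixes the other coordinates.
  y = 0: the earlier basis element becomes x - 4 = 0, giving x = 4 — point (4, 0).
Substituting each solution back into the original system confirms all equations vanish.
A lex Gröbner basis triangularizes the system, enabling back-substitution.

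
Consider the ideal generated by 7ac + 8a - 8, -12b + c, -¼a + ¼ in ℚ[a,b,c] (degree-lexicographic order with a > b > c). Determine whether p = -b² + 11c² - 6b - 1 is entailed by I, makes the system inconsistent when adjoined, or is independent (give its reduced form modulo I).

First compute the reduced Gröbner basis of I by Buchberger's algorithm.
f_1 = 7ac + 8a - 8, LT = ac.
f_2 = -12b + c, LT = b.
f_3 = -¼a + ¼, LT = a.

S(f_1,f_3): lcm = ac. S = 8/7a + c - 8/7.
  leading term a: subtract (-32/7)·f_3 from 8/7a + c - 8/7 → c
  leading term c: no divisor's leading term divides it; move c to the remainder.
  remainder c ≠ 0; add h_4 = c to the basis.

The other S-polynomials (S(f_1,f_2), S(f_2,f_3), S(f_1,h_4), S(f_2,h_4), S(f_3,h_4)) all reduce to 0 modulo the current basis, so we have a Gröbner basis.
Inter-reduce: drop elements whose leading term is divisible by another's, tail-reduce, and make monic.
Reduced Gröbner basis: {a - 1, b, c}.
Label its elements g_1 = a - 1, g_2 = b, g_3 = c.

Reduce p = -b² + 11c² - 6b - 1 modulo G:
  leading term b²: subtract (-b)·g_2 from -b² + 11c² - 6b - 1 → 11c² - 6b - 1
  leading term c²: subtract (11c)·g_3 from 11c² - 6b - 1 → -6b - 1
  leading term b: subtract (-6)·g_2 from -6b - 1 → -1
  leading term 1: no divisor's leading term divides it; move -1 to the remainder.
  normal form = -1.
The normal form is nonzero, so p ∉ I. Since p minus its normal form lies in I, I + (p) = I + (r) where r = -1; decide whether this ideal is the whole ring.
Here r = -1 is a nonzero constant, hence a unit: 1 ∈ I + (p), the Gröbner basis of I + (p) is {1}, and the enlarged system has no common solution — adjoining p is inconsistent.

Adjoining -b² + 11c² - 6b - 1 makes the ideal the whole ring: the system is inconsistent.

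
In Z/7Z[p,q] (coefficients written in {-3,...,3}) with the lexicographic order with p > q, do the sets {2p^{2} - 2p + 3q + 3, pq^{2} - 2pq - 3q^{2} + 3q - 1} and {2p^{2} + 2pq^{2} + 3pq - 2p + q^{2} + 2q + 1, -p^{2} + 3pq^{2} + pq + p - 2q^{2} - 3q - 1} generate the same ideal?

For a fixed monomial order, each ideal has a unique reduced Gröbner basis; comparing bases decides equality.
Buchberger on the first generating set:
f_1 = 2p^{2} - 2p + 3q + 3, LT = p^{2}.
f_2 = pq^{2} - 2pq - 3q^{2} + 3q - 1, LT = pq^{2}.

S(f_1,f_2): lcm = p^{2}q^{2}. S = 2p^{2}q + 2pq^{2} - 3pq + p - 2q^{3} - 2q^{2}.
  leading term p^{2}q: subtract (q)·f_1 from 2p^{2}q + 2pq^{2} - 3pq + p - 2q^{3} - 2q^{2} → 2pq^{2} - pq + p - 2q^{3} + 2q^{2} - 3q
  leading term pq^{2}: subtract (2)·f_2 from 2pq^{2} - pq + p - 2q^{3} + 2q^{2} - 3q → 3pq + p - 2q^{3} + q^{2} - 2q + 2
  leading term pq: no divisor's leading term divides it; move 3pq to the remainder.
  leading term p: no divisor's leading term divides it; move p to the remainder.
  leading term q^{3}: no divisor's leading term divides it; move -2q^{3} to the remainder.
  leading term q^{2}: no divisor's leading term divides it; move q^{2} to the remainder.
  leading term q: no divisor's leading term divides it; move -2q to the remainder.
  leading term 1: no divisor's leading term divides it; move 2 to the remainder.
  remainder 3pq + p - 2q^{3} + q^{2} - 2q + 2 ≠ 0; add g_3 = 3pq + p - 2q^{3} + q^{2} - 2q + 2 to the basis.

S(f_2,g_3): lcm = pq^{2}. S = 3q^{4} + 2q^{3} - 1.
  leading term q^{4}: no divisor's leading term divides it; move 3q^{4} to the remainder.
  leading term q^{3}: no divisor's leading term divides it; move 2q^{3} to the remainder.
  leading term 1: no divisor's leading term divides it; move -1 to the remainder.
  remainder 3q^{4} + 2q^{3} - 1 ≠ 0; add g_4 = 3q^{4} + 2q^{3} - 1 to the basis.

The other S-polynomials (S(f_1,g_3), S(f_1,g_4), S(f_2,g_4), S(g_3,g_4)) all reduce to 0 modulo the current basis, so we have a Gröbner basis.
Inter-reduce: drop elements whose leading term is divisible by another's, tail-reduce, and make monic.
Reduced Gröbner basis: {p^{2} - p - 2q - 2, pq - 2p - 3q^{3} - 2q^{2} - 3q + 3, q^{4} + 3q^{3} + 2}.

Buchberger on the second generating set:
h_1 = 2p^{2} + 2pq^{2} + 3pq - 2p + q^{2} + 2q + 1, LT = p^{2}.
h_2 = -p^{2} + 3pq^{2} + pq + p - 2q^{2} - 3q - 1, LT = p^{2}.

S(h_1,h_2): lcm = p^{2}. S = -3pq^{2} - pq + 2q^{2} - 2q + 3.
  leading term pq^{2}: no divisor's leading term divides it; move -3pq^{2} to the remainder.
  leading term pq: no divisor's leading term divides it; move -pq to the remainder.
  leading term q^{2}: no divisor's leading term divides it; move 2q^{2} to the remainder.
  leading term q: no divisor's leading term divides it; move -2q to the remainder.
  leading term 1: no divisor's leading term divides it; move 3 to the remainder.
  remainder -3pq^{2} - pq + 2q^{2} - 2q + 3 ≠ 0; add k_3 = -3pq^{2} - pq + 2q^{2} - 2q + 3 to the basis.

S(h_1,k_3): lcm = p^{2}q^{2}. S = 2p^{2}q + pq^{4} - 2pq^{3} + 2pq^{2} - 3pq + p - 3q^{4} + q^{3} - 3q^{2}.
  leading term p^{2}q: subtract (q)·h_1 from 2p^{2}q + pq^{4} - 2pq^{3} + 2pq^{2} - 3pq + p - 3q^{4} + q^{3} - 3q^{2} → pq^{4} + 3pq^{3} - pq^{2} - pq + p - 3q^{4} + 2q^{2} - q
  leading term pq^{4}: subtract (2q^{2})·k_3 from pq^{4} + 3pq^{3} - pq^{2} - pq + p - 3q^{4} + 2q^{2} - q → -2pq^{3} - pq^{2} - pq + p - 3q^{3} + 3q^{2} - q
  leading term pq^{3}: subtract (3q)·k_3 from -2pq^{3} - pq^{2} - pq + p - 3q^{3} + 3q^{2} - q → 2pq^{2} - pq + p - 2q^{3} + 2q^{2} - 3q
  leading term pq^{2}: subtract (-3)·k_3 from 2pq^{2} - pq + p - 2q^{3} + 2q^{2} - 3q → 3pq + p - 2q^{3} + q^{2} - 2q + 2
  leading term pq: no divisor's leading term divides it; move 3pq to the remainder.
  leading term p: no divisor's leading term divides it; move p to the remainder.
  leading term q^{3}: no divisor's leading term divides it; move -2q^{3} to the remainder.
  leading term q^{2}: no divisor's leading term divides it; move q^{2} to the remainder.
  leading term q: no divisor's leading term divides it; move -2q to the remainder.
  leading term 1: no divisor's leading term divides it; move 2 to the remainder.
  remainder 3pq + p - 2q^{3} + q^{2} - 2q + 2 ≠ 0; add k_4 = 3pq + p - 2q^{3} + q^{2} - 2q + 2 to the basis.

S(k_3,k_4): lcm = pq^{2}. S = 3q^{4} + 2q^{3} - 1.
  leading term q^{4}: no divisor's leading term divides it; move 3q^{4} to the remainder.
  leading term q^{3}: no divisor's leading term divides it; move 2q^{3} to the remainder.
  leading term 1: no divisor's leading term divides it; move -1 to the remainder.
  remainder 3q^{4} + 2q^{3} - 1 ≠ 0; add k_5 = 3q^{4} + 2q^{3} - 1 to the basis.

The other S-polynomials (S(h_2,k_3), S(h_1,k_4), S(h_2,k_4), S(h_1,k_5), S(h_2,k_5), S(k_3,k_5), S(k_4,k_5)) all reduce to 0 modulo the current basis, so we have a Gröbner basis.
Inter-reduce: drop elements whose leading term is divisible by another's, tail-reduce, and make monic.
Reduced Gröbner basis: {p^{2} - p - 2q - 2, pq - 2p - 3q^{3} - 2q^{2} - 3q + 3, q^{4} + 3q^{3} + 2}.

These coincide, so the ideals are equal.

Yes, the ideals are equal.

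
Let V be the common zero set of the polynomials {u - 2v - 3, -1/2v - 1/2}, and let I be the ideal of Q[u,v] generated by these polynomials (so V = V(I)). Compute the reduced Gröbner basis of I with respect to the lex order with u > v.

G = {u - 1, v + 1}

f_1 = u - 2v - 3, LT = u.
f_2 = -1/2v - 1/2, LT = v.

The S-polynomials (S(f_1,f_2)) all reduce to 0 modulo the current basis, so we have a Gröbner basis.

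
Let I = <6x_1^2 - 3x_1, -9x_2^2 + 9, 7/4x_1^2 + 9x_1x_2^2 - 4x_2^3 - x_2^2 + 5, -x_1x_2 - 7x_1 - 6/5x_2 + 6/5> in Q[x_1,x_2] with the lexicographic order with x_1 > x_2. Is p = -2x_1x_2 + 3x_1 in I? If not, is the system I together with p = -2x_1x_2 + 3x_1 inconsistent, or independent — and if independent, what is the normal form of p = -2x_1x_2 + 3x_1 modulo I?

-2x_1x_2 + 3x_1 lies in I (it reduces to 0).

First compute the reduced Gröbner basis of I by Buchberger's algorithm.
f_1 = 6x_1^2 - 3x_1, LT = x_1^2.
f_2 = -9x_2^2 + 9, LT = x_2^2.
f_3 = 7/4x_1^2 + 9x_1x_2^2 - 4x_2^3 - x_2^2 + 5, LT = x_1^2.
f_4 = -x_1x_2 - 7x_1 - 6/5x_2 + 6/5, LT = x_1x_2.

S(f_1,f_3): lcm = x_1^2. S = -36/7x_1x_2^2 - 1/2x_1 + 16/7x_2^3 + 4/7x_2^2 - 20/7.
  leading term x_1x_2^2: subtract (4/7x_1)·f_2 from -36/7x_1x_2^2 - 1/2x_1 + 16/7x_2^3 + 4/7x_2^2 - 20/7 → -79/14x_1 + 16/7x_2^3 + 4/7x_2^2 - 20/7
  leading term x_1: no divisor's leading term divides it; move -79/14x_1 to the remainder.
  leading term x_2^3: subtract (-16/63x_2)·f_2 from 16/7x_2^3 + 4/7x_2^2 - 20/7 → 4/7x_2^2 + 16/7x_2 - 20/7
  leading term x_2^2: subtract (-4/63)·f_2 from 4/7x_2^2 + 16/7x_2 - 20/7 → 16/7x_2 - 16/7
  leading term x_2: no divisor's leading term divides it; move 16/7x_2 to the remainder.
  leading term 1: no divisor's leading term divides it; move -16/7 to the remainder.
  remainder -79/14x_1 + 16/7x_2 - 16/7 ≠ 0; add h_5 = -79/14x_1 + 16/7x_2 - 16/7 to the basis.

S(f_1,f_4): lcm = x_1^2x_2. S = -7x_1^2 - 17/10x_1x_2 + 6/5x_1.
  leading term x_1^2: subtract (-7/6)·f_1 from -7x_1^2 - 17/10x_1x_2 + 6/5x_1 → -17/10x_1x_2 - 23/10x_1
  leading term x_1x_2: subtract (17/10)·f_4 from -17/10x_1x_2 - 23/10x_1 → 48/5x_1 + 51/25x_2 - 51/25
  leading term x_1: subtract (-672/395)·h_5 from 48/5x_1 + 51/25x_2 - 51/25 → 11709/1975x_2 - 11709/1975
  leading term x_2: no divisor's leading term divides it; move 11709/1975x_2 to the remainder.
  leading term 1: no divisor's leading term divides it; move -11709/1975 to the remainder.
  remainder 11709/1975x_2 - 11709/1975 ≠ 0; add h_6 = 11709/1975x_2 - 11709/1975 to the basis.

The other S-polynomials (S(f_1,f_2), S(f_2,f_3), S(f_2,f_4), S(f_3,f_4), S(f_1,h_5), S(f_2,h_5), S(f_3,h_5), S(f_4,h_5), S(f_1,h_6), S(f_2,h_6), S(f_3,h_6), S(f_4,h_6), S(h_5,h_6)) all reduce to 0 modulo the current basis, so we have a Gröbner basis.
Inter-reduce: drop elements whose leading term is divisible by another's, tail-reduce, and make monic.
Reduced Gröbner basis: {x_1, x_2 - 1}.
Label its elements g_1 = x_1, g_2 = x_2 - 1.

Reduce p = -2x_1x_2 + 3x_1 modulo G:
  leading term x_1x_2: subtract (-2x_2)·g_1 from -2x_1x_2 + 3x_1 → 3x_1
  leading term x_1: subtract (3)·g_1 from 3x_1 → 0
  normal form = 0.
Since the normal form is 0, p ∈ I.

Ideal membership is decidable via reduction modulo a Gröbner basis.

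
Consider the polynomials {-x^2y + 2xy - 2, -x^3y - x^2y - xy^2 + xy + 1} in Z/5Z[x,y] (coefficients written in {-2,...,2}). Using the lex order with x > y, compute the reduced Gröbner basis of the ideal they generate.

G = {x - 2y^3 - y^2 - y + 1, y^4 - 2y^3 + y^2 + y - 1}

f_1 = -x^2y + 2xy - 2, LT = x^2y.
f_2 = -x^3y - x^2y - xy^2 + xy + 1, LT = x^3y.

S(f_1,f_2): lcm = x^3y. S = 2x^2y - xy^2 + xy + 2x + 1.
  reduce S modulo (f_1, f_2):
  remainder -xy^2 + 2x + 2 ≠ 0; add g_3 = -xy^2 + 2x + 2 to the basis.

S(f_1,g_3): lcm = x^2y^2. S = 2x^2 - 2xy^2 + 2x + 2y.
  reduce S modulo (f_1, f_2, g_3):
  remainder 2x^2 - 2x + 2y + 1 ≠ 0; add g_4 = 2x^2 - 2x + 2y + 1 to the basis.

S(f_1,g_4): lcm = x^2y. S = -xy - y^2 + 2y + 2.
  reduce S modulo (f_1, f_2, g_3, g_4):
  remainder -xy - y^2 + 2y + 2 ≠ 0; add g_5 = -xy - y^2 + 2y + 2 to the basis.

S(g_3,g_4): lcm = x^2y^2. S = -2x^2 + xy^2 - 2x - y^3 + 2y^2.
  reduce S modulo (f_1, f_2, g_3, g_4, g_5):
  remainder -2x - y^3 + 2y^2 + 2y - 2 ≠ 0; add g_6 = -2x - y^3 + 2y^2 + 2y - 2 to the basis.

S(g_3,g_6): lcm = xy^2. S = -2x + 2y^5 + y^4 + y^3 - y^2 - 2.
  reduce S modulo (f_1, f_2, g_3, g_4, g_5, g_6):
  remainder 2y^5 + y^4 + 2y^3 + 2y^2 - 2y ≠ 0; add g_7 = 2y^5 + y^4 + 2y^3 + 2y^2 - 2y to the basis.

S(g_5,g_6): lcm = xy. S = 2y^4 + y^3 + 2y^2 + 2y - 2.
  reduce S modulo (f_1, f_2, g_3, g_4, g_5, g_6, g_7):
  remainder 2y^4 + y^3 + 2y^2 + 2y - 2 ≠ 0; add g_8 = 2y^4 + y^3 + 2y^2 + 2y - 2 to the basis.

The other S-polynomials (S(f_2,g_3), S(f_2,g_4), S(f_1,g_5), S(f_2,g_5), S(g_3,g_5), S(g_4,g_5), S(f_1,g_6), S(f_2,g_6), S(g_4,g_6), S(f_1,g_7), S(f_2,g_7), S(g_3,g_7), S(g_4,g_7), S(g_5,g_7), S(g_6,g_7), S(f_1,g_8), S(f_2,g_8), S(g_3,g_8), S(g_4,g_8), S(g_5,g_8), S(g_6,g_8), S(g_7,g_8)) all reduce to 0 modulo the current basis, so we have a Gröbner basis.
Inter-reduce: drop elements whose leading term is divisible by another's, tail-reduce, and make monic.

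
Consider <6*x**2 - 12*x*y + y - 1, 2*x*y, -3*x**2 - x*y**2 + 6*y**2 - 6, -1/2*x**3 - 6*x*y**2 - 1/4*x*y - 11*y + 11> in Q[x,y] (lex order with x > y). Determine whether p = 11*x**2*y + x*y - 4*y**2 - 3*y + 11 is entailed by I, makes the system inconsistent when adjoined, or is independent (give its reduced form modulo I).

Adjoining 11*x**2*y + x*y - 4*y**2 - 3*y + 11 makes the ideal the whole ring: the system is inconsistent.

First compute the reduced Gröbner basis of I by Buchberger's algorithm.
f_1 = 6*x**2 - 12*x*y + y - 1, LT = x**2.
f_2 = 2*x*y, LT = x*y.
f_3 = -3*x**2 - x*y**2 + 6*y**2 - 6, LT = x**2.
f_4 = -1/2*x**3 - 6*x*y**2 - 1/4*x*y - 11*y + 11, LT = x**3.

S(f_1,f_2): lcm = x**2*y. S = -2*x*y**2 + 1/6*y**2 - 1/6*y.
  leading term x*y**2: subtract (-y)·f_2 from -2*x*y**2 + 1/6*y**2 - 1/6*y → 1/6*y**2 - 1/6*y
  leading term y**2: no divisor's leading term divides it; move 1/6*y**2 to the remainder.
  leading term y: no divisor's leading term divides it; move -1/6*y to the remainder.
  remainder 1/6*y**2 - 1/6*y ≠ 0; add h_5 = 1/6*y**2 - 1/6*y to the basis.

S(f_1,f_3): lcm = x**2. S = -1/3*x*y**2 - 2*x*y + 2*y**2 + 1/6*y - 13/6.
  leading term x*y**2: subtract (-1/6*y)·f_2 from -1/3*x*y**2 - 2*x*y + 2*y**2 + 1/6*y - 13/6 → -2*x*y + 2*y**2 + 1/6*y - 13/6
  leading term x*y: subtract (-1)·f_2 from -2*x*y + 2*y**2 + 1/6*y - 13/6 → 2*y**2 + 1/6*y - 13/6
  leading term y**2: subtract (12)·h_5 from 2*y**2 + 1/6*y - 13/6 → 13/6*y - 13/6
  leading term y: no divisor's leading term divides it; move 13/6*y to the remainder.
  leading term 1: no divisor's leading term divides it; move -13/6 to the remainder.
  remainder 13/6*y - 13/6 ≠ 0; add h_6 = 13/6*y - 13/6 to the basis.

S(f_1,f_4): lcm = x**3. S = -2*x**2*y - 12*x*y**2 - 1/3*x*y - 1/6*x - 22*y + 22.
  leading term x**2*y: subtract (-1/3*y)·f_1 from -2*x**2*y - 12*x*y**2 - 1/3*x*y - 1/6*x - 22*y + 22 → -16*x*y**2 - 1/3*x*y - 1/6*x + 1/3*y**2 - 67/3*y + 22
  leading term x*y**2: subtract (-8*y)·f_2 from -16*x*y**2 - 1/3*x*y - 1/6*x + 1/3*y**2 - 67/3*y + 22 → -1/3*x*y - 1/6*x + 1/3*y**2 - 67/3*y + 22
  leading term x*y: subtract (-1/6)·f_2 from -1/3*x*y - 1/6*x + 1/3*y**2 - 67/3*y + 22 → -1/6*x + 1/3*y**2 - 67/3*y + 22
  leading term x: no divisor's leading term divides it; move -1/6*x to the remainder.
  leading term y**2: subtract (2)·h_5 from 1/3*y**2 - 67/3*y + 22 → -22*y + 22
  leading term y: subtract (-132/13)·h_6 from -22*y + 22 → 0
  remainder -1/6*x ≠ 0; add h_7 = -1/6*x to the basis.

The other S-polynomials (S(f_2,f_3), S(f_2,f_4), S(f_3,f_4), S(f_1,h_5), S(f_2,h_5), S(f_3,h_5), S(f_4,h_5), S(f_1,h_6), S(f_2,h_6), S(f_3,h_6), S(f_4,h_6), S(h_5,h_6), S(f_1,h_7), S(f_2,h_7), S(f_3,h_7), S(f_4,h_7), S(h_5,h_7), S(h_6,h_7)) all reduce to 0 modulo the current basis, so we have a Gröbner basis.
Inter-reduce: drop elements whose leading term is divisible by another's, tail-reduce, and make monic.
Reduced Gröbner basis: {x, y - 1}.
Label its elements g_1 = x, g_2 = y - 1.

Reduce p = 11*x**2*y + x*y - 4*y**2 - 3*y + 11 modulo G:
  leading term x**2*y: subtract (11*x*y)·g_1 from 11*x**2*y + x*y - 4*y**2 - 3*y + 11 → x*y - 4*y**2 - 3*y + 11
  leading term x*y: subtract (y)·g_1 from x*y - 4*y**2 - 3*y + 11 → -4*y**2 - 3*y + 11
  leading term y**2: subtract (-4*y)·g_2 from -4*y**2 - 3*y + 11 → -7*y + 11
  leading term y: subtract (-7)·g_2 from -7*y + 11 → 4
  leading term 1: no divisor's leading term divides it; move 4 to the remainder.
  normal form = 4.
The normal form is nonzero, so p ∉ I. Since p minus its normal form lies in I, I + (p) = I + (r) where r = 4; decide whether this ideal is the whole ring.
Here r = 4 is a nonzero constant, hence a unit: 1 ∈ I + (p), the Gröbner basis of I + (p) is {1}, and the enlarged system has no common solution — adjoining p is inconsistent.

The remainder on division by a Gröbner basis is unique — it is the normal form.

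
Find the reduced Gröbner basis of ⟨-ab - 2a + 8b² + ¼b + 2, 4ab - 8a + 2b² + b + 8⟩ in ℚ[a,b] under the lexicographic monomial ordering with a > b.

f_1 = -ab - 2a + 8b² + ¼b + 2, LT = ab.
f_2 = 4ab - 8a + 2b² + b + 8, LT = ab.

S(f_1,f_2): lcm = ab. S = 4a - 17/2b² - ½b - 4.
  leading term a: no divisor's leading term divides it; move 4a to the remainder.
  leading term b²: no divisor's leading term divides it; move -17/2b² to the remainder.
  leading term b: no divisor's leading term divides it; move -½b to the remainder.
  leading term 1: no divisor's leading term divides it; move -4 to the remainder.
  remainder 4a - 17/2b² - ½b - 4 ≠ 0; add g_3 = 4a - 17/2b² - ½b - 4 to the basis.

S(f_1,g_3): lcm = ab. S = 2a + 17/8b³ - 63/8b² + ¾b - 2.
  leading term a: subtract (½)·g_3 from 2a + 17/8b³ - 63/8b² + ¾b - 2 → 17/8b³ - 29/8b² + b
  leading term b³: no divisor's leading term divides it; move 17/8b³ to the remainder.
  leading term b²: no divisor's leading term divides it; move -29/8b² to the remainder.
  leading term b: no divisor's leading term divides it; move b to the remainder.
  remainder 17/8b³ - 29/8b² + b ≠ 0; add g_4 = 17/8b³ - 29/8b² + b to the basis.

The other S-polynomials (S(f_2,g_3), S(f_1,g_4), S(f_2,g_4), S(g_3,g_4)) all reduce to 0 modulo the current basis, so we have a Gröbner basis.
Inter-reduce: drop elements whose leading term is divisible by another's, tail-reduce, and make monic.

G = {a - 17/8b² - ⅛b - 1, b³ - 29/17b² + 8/17b}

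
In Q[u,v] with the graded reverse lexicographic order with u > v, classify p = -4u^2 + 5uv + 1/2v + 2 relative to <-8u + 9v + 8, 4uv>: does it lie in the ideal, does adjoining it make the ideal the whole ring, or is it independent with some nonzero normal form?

Adjoining -4u^2 + 5uv + 1/2v + 2 makes the ideal the whole ring: the system is inconsistent.

First compute the reduced Gröbner basis of I by Buchberger's algorithm.
f_1 = -8u + 9v + 8, LT = u.
f_2 = 4uv, LT = uv.

S(f_1,f_2): lcm = uv. S = -9/8v^2 - v.
  leading term v^2: no divisor's leading term divides it; move -9/8v^2 to the remainder.
  leading term v: no divisor's leading term divides it; move -v to the remainder.
  remainder -9/8v^2 - v ≠ 0; add h_3 = -9/8v^2 - v to the basis.

S(f_1,h_3): leading monomials are coprime, so the S-polynomial reduces to 0 (Buchberger's first criterion).
S(f_2,h_3): lcm = uv^2. S = -8/9uv.
  leading term uv: subtract (1/9v)·f_1 from -8/9uv → -v^2 - 8/9v
  leading term v^2: subtract (8/9)·h_3 from -v^2 - 8/9v → 0
  remainder 0.

Every S-polynomial of the final basis reduces to 0, so we have a Gröbner basis.
Inter-reduce: drop elements whose leading term is divisible by another's, tail-reduce, and make monic.
Reduced Gröbner basis: {v^2 + 8/9v, u - 9/8v - 1}.
Label its elements g_1 = v^2 + 8/9v, g_2 = u - 9/8v - 1.

Reduce p = -4u^2 + 5uv + 1/2v + 2 modulo G:
  leading term u^2: subtract (-4u)·g_2 from -4u^2 + 5uv + 1/2v + 2 → 1/2uv - 4u + 1/2v + 2
  leading term uv: subtract (1/2v)·g_2 from 1/2uv - 4u + 1/2v + 2 → 9/16v^2 - 4u + v + 2
  leading term v^2: subtract (9/16)·g_1 from 9/16v^2 - 4u + v + 2 → -4u + 1/2v + 2
  leading term u: subtract (-4)·g_2 from -4u + 1/2v + 2 → -4v - 2
  leading term v: no divisor's leading term divides it; move -4v to the remainder.
  leading term 1: no divisor's leading term divides it; move -2 to the remainder.
  normal form = -4v - 2.
The normal form is nonzero, so p ∉ I. Since p minus its normal form lies in I, I + (p) = I + (r) where r = -4v - 2; decide whether this ideal is the whole ring.
Run Buchberger on G together with r (pairs among the g_i already reduce to 0 since G is a Gröbner basis):
g_1 = v^2 + 8/9v, LT = v^2.
g_2 = u - 9/8v - 1, LT = u.
r = -4v - 2, LT = v.

S(g_1,g_2): leading monomials are coprime, so the S-polynomial reduces to 0 (Buchberger's first criterion).
S(g_1,r): lcm = v^2. S = 7/18v.
  leading term v: subtract (-7/72)·r from 7/18v → -7/36
  leading term 1: no divisor's leading term divides it; move -7/36 to the remainder.
  remainder -7/36 ≠ 0; add m_4 = -7/36 to the basis.

S(g_2,r): leading monomials are coprime, so the S-polynomial reduces to 0 (Buchberger's first criterion).
S(g_1,m_4): leading monomials are coprime, so the S-polynomial reduces to 0 (Buchberger's first criterion).
S(g_2,m_4): leading monomials are coprime, so the S-polynomial reduces to 0 (Buchberger's first criterion).
S(r,m_4): leading monomials are coprime, so the S-polynomial reduces to 0 (Buchberger's first criterion).
Every S-polynomial of the final basis reduces to 0, so we have a Gröbner basis.
Inter-reduce: drop elements whose leading term is divisible by another's, tail-reduce, and make monic.
Reduced Gröbner basis: {1}.
The reduced Gröbner basis of I + (p) is {1}: the ideal is the whole ring, so the enlarged system has no common solution — adjoining p is inconsistent.

The remainder on division by a Gröbner basis is unique — it is the normal form.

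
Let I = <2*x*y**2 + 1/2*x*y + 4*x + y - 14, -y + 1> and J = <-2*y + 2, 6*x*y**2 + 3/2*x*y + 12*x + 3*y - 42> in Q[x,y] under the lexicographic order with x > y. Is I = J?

Yes, the ideals are equal.

Equality of ideals is decidable: compute both reduced Gröbner bases (unique for the ordering) and check whether they agree.
Buchberger on the first generating set:
f_1 = 2*x*y**2 + 1/2*x*y + 4*x + y - 14, LT = x*y**2.
f_2 = -y + 1, LT = y.

S(f_1,f_2): lcm = x*y**2. S = 5/4*x*y + 2*x + 1/2*y - 7.
  leading term x*y: subtract (-5/4*x)·f_2 from 5/4*x*y + 2*x + 1/2*y - 7 → 13/4*x + 1/2*y - 7
  leading term x: no divisor's leading term divides it; move 13/4*x to the remainder.
  leading term y: subtract (-1/2)·f_2 from 1/2*y - 7 → -13/2
  leading term 1: no divisor's leading term divides it; move -13/2 to the remainder.
  remainder 13/4*x - 13/2 ≠ 0; add g_3 = 13/4*x - 13/2 to the basis.

The other S-polynomials (S(f_1,g_3), S(f_2,g_3)) all reduce to 0 modulo the current basis, so we have a Gröbner basis.
Inter-reduce: drop elements whose leading term is divisible by another's, tail-reduce, and make monic.
Reduced Gröbner basis: {x - 2, y - 1}.

Buchberger on the second generating set:
h_1 = -2*y + 2, LT = y.
h_2 = 6*x*y**2 + 3/2*x*y + 12*x + 3*y - 42, LT = x*y**2.

S(h_1,h_2): lcm = x*y**2. S = -5/4*x*y - 2*x - 1/2*y + 7.
  leading term x*y: subtract (5/8*x)·h_1 from -5/4*x*y - 2*x - 1/2*y + 7 → -13/4*x - 1/2*y + 7
  leading term x: no divisor's leading term divides it; move -13/4*x to the remainder.
  leading term y: subtract (1/4)·h_1 from -1/2*y + 7 → 13/2
  leading term 1: no divisor's leading term divides it; move 13/2 to the remainder.
  remainder -13/4*x + 13/2 ≠ 0; add k_3 = -13/4*x + 13/2 to the basis.

The other S-polynomials (S(h_1,k_3), S(h_2,k_3)) all reduce to 0 modulo the current basis, so we have a Gröbner basis.
Inter-reduce: drop elements whose leading term is divisible by another's, tail-reduce, and make monic.
Reduced Gröbner basis: {x - 2, y - 1}.

The two bases agree; hence the ideals are identical.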